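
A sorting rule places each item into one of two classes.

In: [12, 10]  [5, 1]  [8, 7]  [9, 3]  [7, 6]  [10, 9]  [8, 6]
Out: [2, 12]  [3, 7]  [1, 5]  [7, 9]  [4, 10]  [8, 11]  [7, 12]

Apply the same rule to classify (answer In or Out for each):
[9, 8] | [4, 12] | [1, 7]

One predicate separates the groups cleanly: first > second.

In, Out, Out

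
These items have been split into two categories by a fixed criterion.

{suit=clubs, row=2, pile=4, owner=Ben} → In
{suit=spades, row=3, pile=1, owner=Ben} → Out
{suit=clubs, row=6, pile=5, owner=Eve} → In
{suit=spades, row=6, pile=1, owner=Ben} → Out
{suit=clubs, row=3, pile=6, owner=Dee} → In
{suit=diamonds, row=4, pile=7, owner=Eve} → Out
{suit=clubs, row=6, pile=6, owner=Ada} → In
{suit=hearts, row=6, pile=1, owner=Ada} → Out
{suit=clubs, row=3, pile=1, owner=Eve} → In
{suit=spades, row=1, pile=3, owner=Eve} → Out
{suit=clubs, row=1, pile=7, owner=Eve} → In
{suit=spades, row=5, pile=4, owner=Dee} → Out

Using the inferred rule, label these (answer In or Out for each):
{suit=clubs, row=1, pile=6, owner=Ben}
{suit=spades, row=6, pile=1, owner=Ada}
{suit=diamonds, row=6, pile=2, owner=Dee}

Every 'In' example satisfies: suit is clubs. None of the 'Out' examples do.

In, Out, Out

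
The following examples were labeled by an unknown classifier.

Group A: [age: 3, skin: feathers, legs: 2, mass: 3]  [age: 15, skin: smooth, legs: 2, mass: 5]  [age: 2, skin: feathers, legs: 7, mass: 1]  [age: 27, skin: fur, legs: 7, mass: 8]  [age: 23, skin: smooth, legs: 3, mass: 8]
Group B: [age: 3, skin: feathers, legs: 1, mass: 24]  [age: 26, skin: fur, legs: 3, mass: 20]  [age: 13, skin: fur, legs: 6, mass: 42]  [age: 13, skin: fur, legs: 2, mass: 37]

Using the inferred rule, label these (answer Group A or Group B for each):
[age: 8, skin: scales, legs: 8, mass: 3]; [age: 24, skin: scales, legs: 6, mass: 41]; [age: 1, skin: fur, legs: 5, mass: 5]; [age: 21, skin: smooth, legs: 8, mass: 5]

Group A, Group B, Group A, Group A

All 'Group A' examples share one property — mass ≤ 8 — and every 'Group B' example lacks it.
[age: 8, skin: scales, legs: 8, mass: 3] → mass = 3 → Group A.
[age: 24, skin: scales, legs: 6, mass: 41] → mass = 41 → Group B.
[age: 1, skin: fur, legs: 5, mass: 5] → mass = 5 → Group A.
[age: 21, skin: smooth, legs: 8, mass: 5] → mass = 5 → Group A.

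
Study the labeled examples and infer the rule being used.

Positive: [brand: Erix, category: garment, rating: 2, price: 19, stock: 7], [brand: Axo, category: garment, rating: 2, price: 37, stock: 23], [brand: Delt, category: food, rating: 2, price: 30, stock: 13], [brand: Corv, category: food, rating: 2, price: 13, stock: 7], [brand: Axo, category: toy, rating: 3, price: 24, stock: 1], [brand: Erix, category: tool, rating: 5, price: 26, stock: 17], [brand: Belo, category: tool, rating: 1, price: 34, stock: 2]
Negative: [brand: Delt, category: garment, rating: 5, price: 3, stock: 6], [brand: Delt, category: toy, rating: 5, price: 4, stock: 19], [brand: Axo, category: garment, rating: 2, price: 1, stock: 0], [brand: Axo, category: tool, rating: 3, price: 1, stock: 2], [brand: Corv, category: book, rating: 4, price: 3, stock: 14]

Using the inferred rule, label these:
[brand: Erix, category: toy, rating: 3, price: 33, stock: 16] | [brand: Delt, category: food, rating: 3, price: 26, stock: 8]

Positive, Positive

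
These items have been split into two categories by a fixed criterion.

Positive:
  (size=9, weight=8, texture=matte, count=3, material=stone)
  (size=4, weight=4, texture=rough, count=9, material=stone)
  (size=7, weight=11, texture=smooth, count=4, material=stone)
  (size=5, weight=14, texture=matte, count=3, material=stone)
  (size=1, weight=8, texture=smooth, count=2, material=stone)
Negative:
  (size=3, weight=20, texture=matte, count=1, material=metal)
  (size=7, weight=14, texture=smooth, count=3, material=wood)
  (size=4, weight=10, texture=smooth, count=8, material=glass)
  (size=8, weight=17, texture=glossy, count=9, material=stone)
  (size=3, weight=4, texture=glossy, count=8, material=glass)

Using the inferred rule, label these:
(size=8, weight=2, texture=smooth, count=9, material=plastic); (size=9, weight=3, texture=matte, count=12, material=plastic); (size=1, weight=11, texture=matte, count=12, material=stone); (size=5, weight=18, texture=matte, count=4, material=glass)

The distinguishing property — material is stone AND weight ≤ 14 — holds for all the 'Positive' cases and none of the 'Negative' cases.
(size=8, weight=2, texture=smooth, count=9, material=plastic): Negative (material is plastic, weight = 2).
(size=9, weight=3, texture=matte, count=12, material=plastic): Negative (material is plastic, weight = 3).
(size=1, weight=11, texture=matte, count=12, material=stone): Positive (material is stone, weight = 11).
(size=5, weight=18, texture=matte, count=4, material=glass): Negative (material is glass, weight = 18).

Negative, Negative, Positive, Negative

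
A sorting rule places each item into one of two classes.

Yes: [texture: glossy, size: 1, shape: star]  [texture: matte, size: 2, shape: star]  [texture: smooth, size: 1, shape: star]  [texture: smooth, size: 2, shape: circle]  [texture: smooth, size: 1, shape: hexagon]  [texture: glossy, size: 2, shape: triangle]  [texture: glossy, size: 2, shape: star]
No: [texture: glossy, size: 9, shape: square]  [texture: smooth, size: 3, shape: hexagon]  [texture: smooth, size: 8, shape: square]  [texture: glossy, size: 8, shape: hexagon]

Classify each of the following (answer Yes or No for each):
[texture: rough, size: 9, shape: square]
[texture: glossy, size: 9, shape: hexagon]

All 'Yes' examples share one property — size ≤ 2 — and every 'No' example lacks it.
[texture: rough, size: 9, shape: square] — size = 9, hence No.
[texture: glossy, size: 9, shape: hexagon] — size = 9, hence No.

No, No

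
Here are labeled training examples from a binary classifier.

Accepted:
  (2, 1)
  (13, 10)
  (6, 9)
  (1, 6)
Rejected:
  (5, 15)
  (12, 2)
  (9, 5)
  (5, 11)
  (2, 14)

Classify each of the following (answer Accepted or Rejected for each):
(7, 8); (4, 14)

The simplest hypothesis consistent with all the labels is: sum is odd.

Accepted, Rejected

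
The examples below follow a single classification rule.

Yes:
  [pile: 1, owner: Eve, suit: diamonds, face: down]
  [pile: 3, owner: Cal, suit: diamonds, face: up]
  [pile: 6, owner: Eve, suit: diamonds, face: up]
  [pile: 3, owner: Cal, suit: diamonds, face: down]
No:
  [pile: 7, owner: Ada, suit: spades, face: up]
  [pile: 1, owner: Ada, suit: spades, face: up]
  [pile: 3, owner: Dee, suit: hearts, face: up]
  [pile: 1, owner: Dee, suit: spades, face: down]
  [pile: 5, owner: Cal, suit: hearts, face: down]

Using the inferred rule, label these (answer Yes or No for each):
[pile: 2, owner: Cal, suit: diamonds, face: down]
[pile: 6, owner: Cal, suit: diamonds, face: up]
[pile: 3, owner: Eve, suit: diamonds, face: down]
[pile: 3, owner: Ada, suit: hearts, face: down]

Yes, Yes, Yes, No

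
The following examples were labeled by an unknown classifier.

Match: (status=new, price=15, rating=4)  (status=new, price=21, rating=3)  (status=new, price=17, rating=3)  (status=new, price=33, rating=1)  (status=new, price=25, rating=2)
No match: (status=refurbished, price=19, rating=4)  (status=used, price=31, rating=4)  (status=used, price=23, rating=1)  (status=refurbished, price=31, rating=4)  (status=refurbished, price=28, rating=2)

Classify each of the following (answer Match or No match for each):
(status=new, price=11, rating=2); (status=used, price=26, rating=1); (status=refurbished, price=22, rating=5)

Match, No match, No match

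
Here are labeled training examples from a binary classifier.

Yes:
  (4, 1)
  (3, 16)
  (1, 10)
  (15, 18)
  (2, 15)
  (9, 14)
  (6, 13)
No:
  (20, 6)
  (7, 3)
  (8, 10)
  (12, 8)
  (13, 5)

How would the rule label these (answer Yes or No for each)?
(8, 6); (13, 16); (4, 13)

No, Yes, Yes

A rule that fits every label: sum is odd — true of each 'Yes' example, false of each 'No' one.
(8, 6): 8+6 = 14, does not fit → No.
(13, 16): 13+16 = 29, passes → Yes.
(4, 13): 4+13 = 17, passes → Yes.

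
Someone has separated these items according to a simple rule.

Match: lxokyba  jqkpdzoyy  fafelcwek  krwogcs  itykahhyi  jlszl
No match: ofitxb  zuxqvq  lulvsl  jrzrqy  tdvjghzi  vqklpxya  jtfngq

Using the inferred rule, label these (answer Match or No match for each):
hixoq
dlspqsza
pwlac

The common property of the 'Match' items is: odd length. No 'No match' item has it.
hixoq: length 5, satisfies this → Match.
dlspqsza: length 8, fails this test → No match.
pwlac: length 5, satisfies this → Match.

Match, No match, Match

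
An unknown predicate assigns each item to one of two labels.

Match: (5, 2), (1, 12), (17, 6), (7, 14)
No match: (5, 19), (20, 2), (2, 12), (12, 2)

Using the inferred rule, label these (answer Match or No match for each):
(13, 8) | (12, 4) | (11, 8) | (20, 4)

The rule appears to be: sum is odd.
(13, 8): 13+8 = 21, checks out → Match. (12, 4): 12+4 = 16, fails this test → No match. (11, 8): 11+8 = 19, checks out → Match. (20, 4): 20+4 = 24, fails this test → No match.

Match, No match, Match, No match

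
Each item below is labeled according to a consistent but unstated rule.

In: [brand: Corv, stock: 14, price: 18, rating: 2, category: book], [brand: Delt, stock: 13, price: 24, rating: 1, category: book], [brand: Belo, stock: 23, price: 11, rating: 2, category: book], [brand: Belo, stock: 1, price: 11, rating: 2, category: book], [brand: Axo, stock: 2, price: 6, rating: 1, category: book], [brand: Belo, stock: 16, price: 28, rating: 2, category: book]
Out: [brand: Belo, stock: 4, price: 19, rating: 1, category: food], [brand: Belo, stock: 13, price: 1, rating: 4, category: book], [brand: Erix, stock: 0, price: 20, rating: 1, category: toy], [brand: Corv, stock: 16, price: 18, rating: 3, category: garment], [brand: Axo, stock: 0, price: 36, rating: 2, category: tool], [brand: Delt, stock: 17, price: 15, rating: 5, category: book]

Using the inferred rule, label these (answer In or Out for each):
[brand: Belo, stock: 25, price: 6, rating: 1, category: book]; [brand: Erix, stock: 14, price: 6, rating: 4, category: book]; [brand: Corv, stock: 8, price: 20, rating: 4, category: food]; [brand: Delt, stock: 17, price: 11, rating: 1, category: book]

In, Out, Out, In

All 'In' examples share one property — category is book AND rating ≤ 2 — and every 'Out' example lacks it.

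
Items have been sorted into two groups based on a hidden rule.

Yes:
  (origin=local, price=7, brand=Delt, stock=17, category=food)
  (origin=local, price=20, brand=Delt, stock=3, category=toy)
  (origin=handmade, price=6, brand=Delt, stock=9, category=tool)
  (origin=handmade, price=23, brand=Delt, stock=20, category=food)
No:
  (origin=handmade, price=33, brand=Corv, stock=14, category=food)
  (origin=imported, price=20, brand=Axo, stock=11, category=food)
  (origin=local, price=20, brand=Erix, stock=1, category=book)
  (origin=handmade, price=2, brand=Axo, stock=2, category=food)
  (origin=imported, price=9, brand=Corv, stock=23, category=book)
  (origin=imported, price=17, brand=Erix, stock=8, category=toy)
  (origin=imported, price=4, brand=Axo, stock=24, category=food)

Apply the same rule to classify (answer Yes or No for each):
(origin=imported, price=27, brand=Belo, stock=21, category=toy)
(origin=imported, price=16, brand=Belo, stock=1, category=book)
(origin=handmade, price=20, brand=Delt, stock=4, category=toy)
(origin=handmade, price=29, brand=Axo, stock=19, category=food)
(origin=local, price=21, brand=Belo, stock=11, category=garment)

No, No, Yes, No, No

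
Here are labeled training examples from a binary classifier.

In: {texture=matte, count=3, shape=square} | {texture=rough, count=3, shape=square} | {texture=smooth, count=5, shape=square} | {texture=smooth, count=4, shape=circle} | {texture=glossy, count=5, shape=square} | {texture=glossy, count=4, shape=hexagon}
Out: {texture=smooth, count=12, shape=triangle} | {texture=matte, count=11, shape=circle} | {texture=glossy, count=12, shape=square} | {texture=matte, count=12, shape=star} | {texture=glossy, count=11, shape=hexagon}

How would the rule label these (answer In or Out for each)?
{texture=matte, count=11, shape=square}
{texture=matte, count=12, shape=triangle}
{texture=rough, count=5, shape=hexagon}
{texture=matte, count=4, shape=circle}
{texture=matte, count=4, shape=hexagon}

Out, Out, In, In, In

Rule: count ≤ 5. This holds for each 'In' example and fails for each 'Out' one.
{texture=matte, count=11, shape=square} → count = 11 → Out. {texture=matte, count=12, shape=triangle} → count = 12 → Out. {texture=rough, count=5, shape=hexagon} → count = 5 → In. {texture=matte, count=4, shape=circle} → count = 4 → In. {texture=matte, count=4, shape=hexagon} → count = 4 → In.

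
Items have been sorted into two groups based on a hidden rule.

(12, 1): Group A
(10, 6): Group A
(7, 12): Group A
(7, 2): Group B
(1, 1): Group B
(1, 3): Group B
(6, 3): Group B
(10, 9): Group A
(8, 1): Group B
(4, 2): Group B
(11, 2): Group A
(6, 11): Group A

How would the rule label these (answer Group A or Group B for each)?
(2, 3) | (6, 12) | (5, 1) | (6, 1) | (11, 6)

Group B, Group A, Group B, Group B, Group A

The classifier is using: sum ≥ 13.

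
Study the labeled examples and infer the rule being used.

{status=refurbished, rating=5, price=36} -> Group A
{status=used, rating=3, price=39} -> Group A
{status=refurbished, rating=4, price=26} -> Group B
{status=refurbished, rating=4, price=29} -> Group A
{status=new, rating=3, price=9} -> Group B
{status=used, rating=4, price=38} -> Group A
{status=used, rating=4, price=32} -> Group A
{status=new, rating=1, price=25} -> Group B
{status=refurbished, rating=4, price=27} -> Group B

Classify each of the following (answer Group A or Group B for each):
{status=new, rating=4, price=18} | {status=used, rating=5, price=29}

The distinguishing property — price ≥ 29 — holds for all the 'Group A' cases and none of the 'Group B' cases.
{status=new, rating=4, price=18}: price = 18, lacks this property → Group B. {status=used, rating=5, price=29}: price = 29, matches → Group A.

Group B, Group A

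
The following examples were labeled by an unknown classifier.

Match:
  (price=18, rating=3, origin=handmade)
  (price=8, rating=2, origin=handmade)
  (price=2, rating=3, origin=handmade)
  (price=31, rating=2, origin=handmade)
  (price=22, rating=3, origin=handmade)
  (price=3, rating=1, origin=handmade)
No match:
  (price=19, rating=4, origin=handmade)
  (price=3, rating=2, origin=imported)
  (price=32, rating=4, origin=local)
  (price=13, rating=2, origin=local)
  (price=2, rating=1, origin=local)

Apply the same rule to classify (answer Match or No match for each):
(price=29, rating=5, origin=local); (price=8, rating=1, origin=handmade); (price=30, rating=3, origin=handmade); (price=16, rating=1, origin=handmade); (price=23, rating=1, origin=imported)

The classifier is using: origin is handmade AND rating ≤ 3.
No match: (price=29, rating=5, origin=local), since origin is local, rating = 5.
Match: (price=8, rating=1, origin=handmade), since origin is handmade, rating = 1.
Match: (price=30, rating=3, origin=handmade), since origin is handmade, rating = 3.
Match: (price=16, rating=1, origin=handmade), since origin is handmade, rating = 1.
No match: (price=23, rating=1, origin=imported), since origin is imported, rating = 1.

No match, Match, Match, Match, No match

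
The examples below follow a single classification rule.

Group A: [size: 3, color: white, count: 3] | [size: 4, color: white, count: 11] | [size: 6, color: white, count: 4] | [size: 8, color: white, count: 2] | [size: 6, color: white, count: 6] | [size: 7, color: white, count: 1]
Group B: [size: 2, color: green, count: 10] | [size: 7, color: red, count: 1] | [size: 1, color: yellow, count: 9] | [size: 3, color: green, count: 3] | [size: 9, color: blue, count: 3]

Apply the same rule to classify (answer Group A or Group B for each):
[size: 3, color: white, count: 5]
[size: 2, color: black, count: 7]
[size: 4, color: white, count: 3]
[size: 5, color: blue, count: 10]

Group A, Group B, Group A, Group B

Looking at the examples, the only property every 'Group A' case has and every 'Group B' case lacks is: color is white.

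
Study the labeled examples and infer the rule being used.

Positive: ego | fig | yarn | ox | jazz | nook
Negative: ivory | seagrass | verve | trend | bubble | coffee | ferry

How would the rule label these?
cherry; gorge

The simplest hypothesis consistent with all the labels is: length ≤ 4.
Negative: cherry, since length 6. Negative: gorge, since length 5.

Negative, Negative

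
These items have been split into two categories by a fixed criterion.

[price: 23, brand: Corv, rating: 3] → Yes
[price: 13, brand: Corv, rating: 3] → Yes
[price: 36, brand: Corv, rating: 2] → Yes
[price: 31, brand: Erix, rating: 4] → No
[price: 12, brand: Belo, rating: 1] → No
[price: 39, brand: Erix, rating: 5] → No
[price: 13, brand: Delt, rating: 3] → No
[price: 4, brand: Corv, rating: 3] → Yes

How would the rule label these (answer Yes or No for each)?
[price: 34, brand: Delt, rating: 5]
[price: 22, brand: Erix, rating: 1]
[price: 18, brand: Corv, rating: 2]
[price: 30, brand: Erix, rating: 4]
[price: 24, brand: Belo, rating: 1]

No, No, Yes, No, No

'Yes' ⟺ brand is Corv.
[price: 34, brand: Delt, rating: 5] — brand is Delt, hence No. [price: 22, brand: Erix, rating: 1] — brand is Erix, hence No. [price: 18, brand: Corv, rating: 2] — brand is Corv, hence Yes. [price: 30, brand: Erix, rating: 4] — brand is Erix, hence No. [price: 24, brand: Belo, rating: 1] — brand is Belo, hence No.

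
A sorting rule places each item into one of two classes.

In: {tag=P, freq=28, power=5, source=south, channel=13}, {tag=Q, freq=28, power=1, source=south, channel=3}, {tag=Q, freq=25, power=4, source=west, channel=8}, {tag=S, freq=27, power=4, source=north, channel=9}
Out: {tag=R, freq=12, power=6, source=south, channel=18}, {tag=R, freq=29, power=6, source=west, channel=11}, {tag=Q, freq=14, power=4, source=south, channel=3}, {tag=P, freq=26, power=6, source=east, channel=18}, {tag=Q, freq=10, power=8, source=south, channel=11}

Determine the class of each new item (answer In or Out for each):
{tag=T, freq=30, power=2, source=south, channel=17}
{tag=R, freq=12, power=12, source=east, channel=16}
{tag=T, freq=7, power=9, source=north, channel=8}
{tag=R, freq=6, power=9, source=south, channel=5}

In, Out, Out, Out

All 'In' examples share one property — power ≤ 5 AND freq ≥ 25 — and every 'Out' example lacks it.
In: {tag=T, freq=30, power=2, source=south, channel=17}, since power = 2, freq = 30. Out: {tag=R, freq=12, power=12, source=east, channel=16}, since power = 12, freq = 12. Out: {tag=T, freq=7, power=9, source=north, channel=8}, since power = 9, freq = 7. Out: {tag=R, freq=6, power=9, source=south, channel=5}, since power = 9, freq = 6.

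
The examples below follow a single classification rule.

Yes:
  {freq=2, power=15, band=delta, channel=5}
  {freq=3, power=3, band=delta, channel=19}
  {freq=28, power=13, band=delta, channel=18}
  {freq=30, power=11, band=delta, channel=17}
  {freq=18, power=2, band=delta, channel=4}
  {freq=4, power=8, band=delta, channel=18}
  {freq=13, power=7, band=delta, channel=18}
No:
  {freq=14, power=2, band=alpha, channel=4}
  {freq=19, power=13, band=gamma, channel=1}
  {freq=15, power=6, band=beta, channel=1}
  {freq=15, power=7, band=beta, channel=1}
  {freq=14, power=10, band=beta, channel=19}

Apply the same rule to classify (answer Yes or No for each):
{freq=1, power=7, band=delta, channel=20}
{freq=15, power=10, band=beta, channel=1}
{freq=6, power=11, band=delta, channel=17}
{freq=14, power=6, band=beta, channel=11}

A rule that fits every label: band is delta — true of each 'Yes' example, false of each 'No' one.
Yes: {freq=1, power=7, band=delta, channel=20}, since band is delta. No: {freq=15, power=10, band=beta, channel=1}, since band is beta. Yes: {freq=6, power=11, band=delta, channel=17}, since band is delta. No: {freq=14, power=6, band=beta, channel=11}, since band is beta.

Yes, No, Yes, No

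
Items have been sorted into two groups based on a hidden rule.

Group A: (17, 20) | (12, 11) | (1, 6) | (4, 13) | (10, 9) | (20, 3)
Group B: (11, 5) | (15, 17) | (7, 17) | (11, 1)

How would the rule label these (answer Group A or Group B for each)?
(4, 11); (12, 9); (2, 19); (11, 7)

Every 'Group A' example satisfies: sum is odd. None of the 'Group B' examples do.
(4, 11) — 4+11 = 15, hence Group A. (12, 9) — 12+9 = 21, hence Group A. (2, 19) — 2+19 = 21, hence Group A. (11, 7) — 11+7 = 18, hence Group B.

Group A, Group A, Group A, Group B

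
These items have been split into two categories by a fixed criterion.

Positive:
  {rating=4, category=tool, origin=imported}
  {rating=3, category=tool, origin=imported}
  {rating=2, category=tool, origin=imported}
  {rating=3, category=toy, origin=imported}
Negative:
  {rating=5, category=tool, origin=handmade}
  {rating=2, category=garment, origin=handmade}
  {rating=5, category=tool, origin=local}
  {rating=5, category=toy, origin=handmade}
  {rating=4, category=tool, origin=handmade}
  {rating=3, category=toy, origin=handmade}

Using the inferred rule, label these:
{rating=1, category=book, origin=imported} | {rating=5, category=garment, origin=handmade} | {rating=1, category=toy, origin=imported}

The distinguishing property — origin is imported — holds for all the 'Positive' cases and none of the 'Negative' cases.
{rating=1, category=book, origin=imported}: origin is imported — meets the rule, so Positive. {rating=5, category=garment, origin=handmade}: origin is handmade — fails the rule, so Negative. {rating=1, category=toy, origin=imported}: origin is imported — meets the rule, so Positive.

Positive, Negative, Positive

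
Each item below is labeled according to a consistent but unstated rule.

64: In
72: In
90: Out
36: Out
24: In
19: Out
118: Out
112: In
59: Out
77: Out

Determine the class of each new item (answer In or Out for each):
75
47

Out, Out

Every 'In' example satisfies: multiple of 8. None of the 'Out' examples do.
75: Out (75 = 8·9 + 3). 47: Out (47 = 8·5 + 7).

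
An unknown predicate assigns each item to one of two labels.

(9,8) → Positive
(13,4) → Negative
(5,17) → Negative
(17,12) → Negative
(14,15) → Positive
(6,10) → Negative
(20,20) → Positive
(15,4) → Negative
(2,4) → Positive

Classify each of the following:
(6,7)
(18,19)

Positive, Positive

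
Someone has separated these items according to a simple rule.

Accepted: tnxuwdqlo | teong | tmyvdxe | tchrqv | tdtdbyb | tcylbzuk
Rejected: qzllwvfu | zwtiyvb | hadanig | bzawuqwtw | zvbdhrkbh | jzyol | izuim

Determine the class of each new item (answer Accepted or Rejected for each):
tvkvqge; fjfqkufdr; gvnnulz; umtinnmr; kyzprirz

The classifier is using: starts with 't'.
tvkvqge: starts with 't' — meets the rule, so Accepted.
fjfqkufdr: starts with 'f' — fails this test, so Rejected.
gvnnulz: starts with 'g' — fails this test, so Rejected.
umtinnmr: starts with 'u' — fails this test, so Rejected.
kyzprirz: starts with 'k' — fails this test, so Rejected.

Accepted, Rejected, Rejected, Rejected, Rejected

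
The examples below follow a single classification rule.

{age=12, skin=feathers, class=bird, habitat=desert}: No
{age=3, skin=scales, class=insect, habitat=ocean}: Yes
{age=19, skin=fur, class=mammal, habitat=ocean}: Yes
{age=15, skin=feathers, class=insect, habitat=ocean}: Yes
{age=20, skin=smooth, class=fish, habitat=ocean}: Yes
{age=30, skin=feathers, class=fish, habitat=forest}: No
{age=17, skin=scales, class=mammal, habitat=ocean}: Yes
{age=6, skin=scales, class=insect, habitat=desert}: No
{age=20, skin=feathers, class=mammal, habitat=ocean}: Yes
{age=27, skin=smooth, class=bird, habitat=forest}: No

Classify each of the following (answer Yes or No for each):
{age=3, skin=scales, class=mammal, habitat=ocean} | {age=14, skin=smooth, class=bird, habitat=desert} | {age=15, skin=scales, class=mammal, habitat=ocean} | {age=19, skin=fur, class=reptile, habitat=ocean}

'Yes' ⟺ habitat is ocean.

Yes, No, Yes, Yes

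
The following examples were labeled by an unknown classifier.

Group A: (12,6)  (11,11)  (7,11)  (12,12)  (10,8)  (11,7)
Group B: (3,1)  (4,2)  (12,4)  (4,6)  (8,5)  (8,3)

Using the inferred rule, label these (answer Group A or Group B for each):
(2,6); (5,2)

The simplest hypothesis consistent with all the labels is: sum ≥ 18.
(2,6): 2+6 = 8, lacks this property → Group B.
(5,2): 5+2 = 7, lacks this property → Group B.

Group B, Group B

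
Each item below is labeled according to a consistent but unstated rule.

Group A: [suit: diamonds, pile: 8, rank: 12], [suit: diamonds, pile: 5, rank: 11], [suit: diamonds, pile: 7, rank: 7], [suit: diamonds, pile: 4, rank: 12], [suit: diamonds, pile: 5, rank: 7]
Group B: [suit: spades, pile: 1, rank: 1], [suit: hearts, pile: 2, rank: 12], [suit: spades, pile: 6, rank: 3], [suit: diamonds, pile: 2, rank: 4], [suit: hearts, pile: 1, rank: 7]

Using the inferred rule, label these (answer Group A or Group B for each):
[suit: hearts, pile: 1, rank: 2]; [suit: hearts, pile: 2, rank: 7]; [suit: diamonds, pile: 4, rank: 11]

Rule: suit is diamonds AND pile ≥ 4. This holds for each 'Group A' example and fails for each 'Group B' one.
[suit: hearts, pile: 1, rank: 2] — suit is hearts, pile = 1, hence Group B. [suit: hearts, pile: 2, rank: 7] — suit is hearts, pile = 2, hence Group B. [suit: diamonds, pile: 4, rank: 11] — suit is diamonds, pile = 4, hence Group A.

Group B, Group B, Group A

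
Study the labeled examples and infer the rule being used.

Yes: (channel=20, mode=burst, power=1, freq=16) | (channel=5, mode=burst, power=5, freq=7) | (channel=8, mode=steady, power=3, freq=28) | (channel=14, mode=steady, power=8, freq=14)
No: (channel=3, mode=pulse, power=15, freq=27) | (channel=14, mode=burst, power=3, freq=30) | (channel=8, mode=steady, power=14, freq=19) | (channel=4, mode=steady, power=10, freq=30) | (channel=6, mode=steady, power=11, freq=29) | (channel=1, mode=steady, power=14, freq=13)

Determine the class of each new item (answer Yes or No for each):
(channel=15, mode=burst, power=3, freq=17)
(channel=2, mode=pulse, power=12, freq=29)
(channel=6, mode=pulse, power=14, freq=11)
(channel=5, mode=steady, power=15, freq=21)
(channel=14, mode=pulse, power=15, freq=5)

Yes, No, No, No, No

A rule that fits every label: freq ≤ 28 AND power ≤ 8 — true of each 'Yes' example, false of each 'No' one.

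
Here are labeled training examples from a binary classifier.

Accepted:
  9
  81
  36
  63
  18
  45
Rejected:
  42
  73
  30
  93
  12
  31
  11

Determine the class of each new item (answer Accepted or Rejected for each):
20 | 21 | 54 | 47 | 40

Every 'Accepted' example satisfies: multiple of 9. None of the 'Rejected' examples do.
20: Rejected (20 = 9·2 + 2). 21: Rejected (21 = 9·2 + 3). 54: Accepted (54 = 9·6). 47: Rejected (47 = 9·5 + 2). 40: Rejected (40 = 9·4 + 4).

Rejected, Rejected, Accepted, Rejected, Rejected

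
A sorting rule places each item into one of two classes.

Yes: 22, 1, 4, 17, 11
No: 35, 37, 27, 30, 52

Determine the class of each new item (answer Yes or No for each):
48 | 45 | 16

'Yes' ⟺ at most 22.
48 — 48 > 22, hence No. 45 — 45 > 22, hence No. 16 — 16 ≤ 22, hence Yes.

No, No, Yes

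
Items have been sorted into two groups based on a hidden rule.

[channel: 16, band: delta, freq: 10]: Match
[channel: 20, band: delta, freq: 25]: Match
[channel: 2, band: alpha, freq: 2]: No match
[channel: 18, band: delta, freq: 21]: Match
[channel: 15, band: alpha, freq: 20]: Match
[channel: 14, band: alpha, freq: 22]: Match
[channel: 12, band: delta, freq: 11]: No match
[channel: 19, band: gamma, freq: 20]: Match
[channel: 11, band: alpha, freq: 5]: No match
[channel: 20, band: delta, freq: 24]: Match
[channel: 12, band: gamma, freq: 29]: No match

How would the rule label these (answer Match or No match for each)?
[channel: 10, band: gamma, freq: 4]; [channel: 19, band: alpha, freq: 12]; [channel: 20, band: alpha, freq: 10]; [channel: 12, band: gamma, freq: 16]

No match, Match, Match, No match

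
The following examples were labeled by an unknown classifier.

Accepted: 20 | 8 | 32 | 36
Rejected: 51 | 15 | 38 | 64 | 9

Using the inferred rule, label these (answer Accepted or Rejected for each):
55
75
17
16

The simplest hypothesis consistent with all the labels is: even AND at most 36.
55: 55 is odd, 55 > 36 — doesn't qualify, so Rejected.
75: 75 is odd, 75 > 36 — doesn't qualify, so Rejected.
17: 17 is odd, 17 ≤ 36 — doesn't qualify, so Rejected.
16: 16 is even, 16 ≤ 36 — satisfies this, so Accepted.

Rejected, Rejected, Rejected, Accepted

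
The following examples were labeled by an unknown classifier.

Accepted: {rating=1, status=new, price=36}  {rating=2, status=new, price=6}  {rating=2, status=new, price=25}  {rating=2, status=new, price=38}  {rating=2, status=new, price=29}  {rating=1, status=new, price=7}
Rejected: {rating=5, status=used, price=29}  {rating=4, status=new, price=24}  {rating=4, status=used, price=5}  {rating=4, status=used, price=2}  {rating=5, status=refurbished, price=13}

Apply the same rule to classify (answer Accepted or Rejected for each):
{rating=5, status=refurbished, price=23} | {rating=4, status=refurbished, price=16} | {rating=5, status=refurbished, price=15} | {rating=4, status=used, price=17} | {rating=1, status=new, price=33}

Rejected, Rejected, Rejected, Rejected, Accepted

One predicate separates the groups cleanly: rating ≤ 2.
{rating=5, status=refurbished, price=23} — rating = 5, hence Rejected. {rating=4, status=refurbished, price=16} — rating = 4, hence Rejected. {rating=5, status=refurbished, price=15} — rating = 5, hence Rejected. {rating=4, status=used, price=17} — rating = 4, hence Rejected. {rating=1, status=new, price=33} — rating = 1, hence Accepted.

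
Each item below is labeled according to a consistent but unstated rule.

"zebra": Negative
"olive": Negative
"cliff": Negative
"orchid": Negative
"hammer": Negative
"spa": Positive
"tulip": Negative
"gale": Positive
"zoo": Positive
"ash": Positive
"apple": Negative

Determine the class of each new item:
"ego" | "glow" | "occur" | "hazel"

Positive, Positive, Negative, Negative

A rule that fits every label: length ≤ 4 — true of each 'Positive' example, false of each 'Negative' one.
"ego" — length 3, hence Positive.
"glow" — length 4, hence Positive.
"occur" — length 5, hence Negative.
"hazel" — length 5, hence Negative.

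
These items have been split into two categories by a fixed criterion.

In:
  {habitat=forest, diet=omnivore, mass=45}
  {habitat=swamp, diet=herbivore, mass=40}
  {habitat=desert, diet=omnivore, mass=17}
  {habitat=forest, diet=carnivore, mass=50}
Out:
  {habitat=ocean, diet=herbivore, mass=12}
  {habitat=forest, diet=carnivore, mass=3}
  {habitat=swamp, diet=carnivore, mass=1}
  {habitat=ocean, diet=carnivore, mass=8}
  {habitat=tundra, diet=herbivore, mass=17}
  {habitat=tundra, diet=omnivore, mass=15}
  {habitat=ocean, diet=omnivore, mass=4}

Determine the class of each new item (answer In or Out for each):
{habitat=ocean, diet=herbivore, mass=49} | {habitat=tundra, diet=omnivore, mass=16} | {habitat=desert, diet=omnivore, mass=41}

In, Out, In

The simplest hypothesis consistent with all the labels is: habitat is desert OR mass ≥ 40.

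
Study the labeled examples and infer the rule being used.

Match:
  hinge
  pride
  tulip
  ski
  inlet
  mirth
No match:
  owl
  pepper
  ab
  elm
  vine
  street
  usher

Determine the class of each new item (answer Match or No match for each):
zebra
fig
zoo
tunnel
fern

No match, Match, No match, No match, No match

The distinguishing property — odd length AND contains 'i' — holds for all the 'Match' cases and none of the 'No match' cases.
No match: zebra, since length 5, no 'i'.
Match: fig, since length 3, has 'i'.
No match: zoo, since length 3, no 'i'.
No match: tunnel, since length 6, no 'i'.
No match: fern, since length 4, no 'i'.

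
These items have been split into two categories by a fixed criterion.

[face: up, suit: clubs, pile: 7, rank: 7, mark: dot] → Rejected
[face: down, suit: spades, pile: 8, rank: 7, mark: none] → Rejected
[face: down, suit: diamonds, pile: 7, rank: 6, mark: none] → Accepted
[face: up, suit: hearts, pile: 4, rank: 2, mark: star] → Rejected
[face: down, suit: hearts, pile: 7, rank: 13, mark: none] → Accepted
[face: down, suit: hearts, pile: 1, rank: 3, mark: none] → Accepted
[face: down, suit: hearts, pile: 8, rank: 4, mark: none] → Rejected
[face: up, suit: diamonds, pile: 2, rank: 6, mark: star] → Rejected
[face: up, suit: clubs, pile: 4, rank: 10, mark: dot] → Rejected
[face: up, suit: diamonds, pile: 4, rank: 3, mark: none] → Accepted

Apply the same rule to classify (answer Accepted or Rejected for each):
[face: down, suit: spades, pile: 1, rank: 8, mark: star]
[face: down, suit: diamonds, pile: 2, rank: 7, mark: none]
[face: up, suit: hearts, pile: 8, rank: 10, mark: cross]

The distinguishing property — mark is none AND pile ≤ 7 — holds for all the 'Accepted' cases and none of the 'Rejected' cases.
[face: down, suit: spades, pile: 1, rank: 8, mark: star] → mark is star, pile = 1 → Rejected.
[face: down, suit: diamonds, pile: 2, rank: 7, mark: none] → mark is none, pile = 2 → Accepted.
[face: up, suit: hearts, pile: 8, rank: 10, mark: cross] → mark is cross, pile = 8 → Rejected.

Rejected, Accepted, Rejected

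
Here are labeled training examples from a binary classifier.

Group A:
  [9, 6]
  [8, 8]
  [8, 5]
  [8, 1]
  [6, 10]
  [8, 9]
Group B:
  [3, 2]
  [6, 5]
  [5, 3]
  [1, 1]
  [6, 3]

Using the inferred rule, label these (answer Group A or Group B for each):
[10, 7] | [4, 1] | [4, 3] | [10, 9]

Group A, Group B, Group B, Group A

The distinguishing property — max ≥ 8 — holds for all the 'Group A' cases and none of the 'Group B' cases.
[10, 7]: Group A (max 10). [4, 1]: Group B (max 4). [4, 3]: Group B (max 4). [10, 9]: Group A (max 10).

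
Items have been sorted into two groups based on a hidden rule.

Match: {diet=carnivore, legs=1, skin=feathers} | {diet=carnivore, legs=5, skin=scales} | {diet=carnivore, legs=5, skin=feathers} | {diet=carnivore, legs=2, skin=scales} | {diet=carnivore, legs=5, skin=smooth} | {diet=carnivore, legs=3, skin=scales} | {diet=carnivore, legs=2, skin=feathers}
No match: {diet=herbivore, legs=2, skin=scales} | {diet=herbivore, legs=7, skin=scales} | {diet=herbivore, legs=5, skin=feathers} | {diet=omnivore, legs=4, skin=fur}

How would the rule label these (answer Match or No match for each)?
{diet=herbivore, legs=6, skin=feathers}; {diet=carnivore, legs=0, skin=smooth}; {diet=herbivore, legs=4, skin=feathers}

No match, Match, No match

Every 'Match' example satisfies: diet is carnivore. None of the 'No match' examples do.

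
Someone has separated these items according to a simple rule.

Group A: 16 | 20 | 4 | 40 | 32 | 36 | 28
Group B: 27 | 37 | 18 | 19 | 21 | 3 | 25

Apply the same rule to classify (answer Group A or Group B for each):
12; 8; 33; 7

The pattern is that an item is 'Group A' exactly when: multiple of 4.
12 → 12 = 4·3 → Group A.
8 → 8 = 4·2 → Group A.
33 → 33 = 4·8 + 1 → Group B.
7 → 7 = 4·1 + 3 → Group B.

Group A, Group A, Group B, Group B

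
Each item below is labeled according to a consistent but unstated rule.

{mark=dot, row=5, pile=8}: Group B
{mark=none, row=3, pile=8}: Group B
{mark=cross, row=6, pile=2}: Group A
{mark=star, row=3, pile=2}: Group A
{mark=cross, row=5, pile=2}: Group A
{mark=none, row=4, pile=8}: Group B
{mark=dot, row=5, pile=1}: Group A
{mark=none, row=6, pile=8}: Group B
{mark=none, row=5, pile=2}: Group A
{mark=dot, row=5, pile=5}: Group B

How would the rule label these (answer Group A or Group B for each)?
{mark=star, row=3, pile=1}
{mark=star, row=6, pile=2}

Group A, Group A

Rule: pile ≤ 2. This holds for each 'Group A' example and fails for each 'Group B' one.
{mark=star, row=3, pile=1} → pile = 1 → Group A. {mark=star, row=6, pile=2} → pile = 2 → Group A.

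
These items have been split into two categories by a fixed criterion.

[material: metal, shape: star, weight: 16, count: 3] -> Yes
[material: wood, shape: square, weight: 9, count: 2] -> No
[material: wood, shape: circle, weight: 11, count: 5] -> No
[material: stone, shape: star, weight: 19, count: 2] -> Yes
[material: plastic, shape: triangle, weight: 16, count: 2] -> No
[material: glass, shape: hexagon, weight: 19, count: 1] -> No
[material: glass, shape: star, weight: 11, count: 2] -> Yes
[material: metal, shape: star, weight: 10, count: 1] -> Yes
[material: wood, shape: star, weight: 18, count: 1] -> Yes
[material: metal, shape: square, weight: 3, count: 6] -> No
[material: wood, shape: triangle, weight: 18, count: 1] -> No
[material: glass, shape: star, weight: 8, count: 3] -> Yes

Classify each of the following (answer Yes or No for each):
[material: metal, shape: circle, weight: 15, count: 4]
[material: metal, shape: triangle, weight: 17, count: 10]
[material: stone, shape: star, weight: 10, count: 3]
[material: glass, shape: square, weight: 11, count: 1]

The rule appears to be: shape is star.
[material: metal, shape: circle, weight: 15, count: 4]: shape is circle — fails the rule, so No. [material: metal, shape: triangle, weight: 17, count: 10]: shape is triangle — fails the rule, so No. [material: stone, shape: star, weight: 10, count: 3]: shape is star — matches, so Yes. [material: glass, shape: square, weight: 11, count: 1]: shape is square — fails the rule, so No.

No, No, Yes, No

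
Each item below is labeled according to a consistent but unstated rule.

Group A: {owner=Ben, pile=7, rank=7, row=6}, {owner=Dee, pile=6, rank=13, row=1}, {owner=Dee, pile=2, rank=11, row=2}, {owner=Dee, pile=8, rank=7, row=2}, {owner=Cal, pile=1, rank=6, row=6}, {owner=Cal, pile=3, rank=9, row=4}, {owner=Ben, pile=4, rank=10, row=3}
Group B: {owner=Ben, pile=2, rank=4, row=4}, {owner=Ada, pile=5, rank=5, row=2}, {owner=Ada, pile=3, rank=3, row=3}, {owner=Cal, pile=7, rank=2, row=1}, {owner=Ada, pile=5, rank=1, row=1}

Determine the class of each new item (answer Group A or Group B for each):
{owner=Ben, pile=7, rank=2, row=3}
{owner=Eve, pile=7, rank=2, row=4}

Group B, Group B

The distinguishing property — rank ≥ 6 — holds for all the 'Group A' cases and none of the 'Group B' cases.
{owner=Ben, pile=7, rank=2, row=3}: Group B (rank = 2). {owner=Eve, pile=7, rank=2, row=4}: Group B (rank = 2).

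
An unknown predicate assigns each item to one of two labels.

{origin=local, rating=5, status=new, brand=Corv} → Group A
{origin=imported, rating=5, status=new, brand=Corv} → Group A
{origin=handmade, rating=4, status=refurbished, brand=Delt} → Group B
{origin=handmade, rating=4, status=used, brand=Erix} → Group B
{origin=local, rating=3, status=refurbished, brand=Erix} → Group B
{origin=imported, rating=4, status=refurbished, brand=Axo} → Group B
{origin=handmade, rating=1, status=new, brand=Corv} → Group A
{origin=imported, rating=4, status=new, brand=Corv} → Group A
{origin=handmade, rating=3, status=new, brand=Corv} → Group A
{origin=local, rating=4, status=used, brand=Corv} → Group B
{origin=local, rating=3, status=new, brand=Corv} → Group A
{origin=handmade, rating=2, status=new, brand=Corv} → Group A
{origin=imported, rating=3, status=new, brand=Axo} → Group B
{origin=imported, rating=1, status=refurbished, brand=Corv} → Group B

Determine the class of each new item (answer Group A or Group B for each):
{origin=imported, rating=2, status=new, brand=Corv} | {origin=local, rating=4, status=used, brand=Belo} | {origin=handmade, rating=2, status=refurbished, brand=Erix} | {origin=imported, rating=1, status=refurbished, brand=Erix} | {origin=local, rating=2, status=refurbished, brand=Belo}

Group A, Group B, Group B, Group B, Group B

A rule that fits every label: brand is Corv AND status is new — true of each 'Group A' example, false of each 'Group B' one.
{origin=imported, rating=2, status=new, brand=Corv}: brand is Corv, status is new, satisfies this → Group A.
{origin=local, rating=4, status=used, brand=Belo}: brand is Belo, status is used, doesn't match → Group B.
{origin=handmade, rating=2, status=refurbished, brand=Erix}: brand is Erix, status is refurbished, doesn't match → Group B.
{origin=imported, rating=1, status=refurbished, brand=Erix}: brand is Erix, status is refurbished, doesn't match → Group B.
{origin=local, rating=2, status=refurbished, brand=Belo}: brand is Belo, status is refurbished, doesn't match → Group B.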